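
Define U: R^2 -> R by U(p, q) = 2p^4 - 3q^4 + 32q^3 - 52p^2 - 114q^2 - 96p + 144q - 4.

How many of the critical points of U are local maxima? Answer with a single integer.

2

U separates as a function of p plus a function of q, so ∇U=0 decouples.
∂U/∂p = 8(p - 4)(p + 1)(p + 3) = 0 at p ∈ {-3, -1, 4}; ∂U/∂q = -12(q - 4)(q - 3)(q - 1) = 0 at q ∈ {1, 3, 4}.
The Hessian is diagonal: diag(U_pp, U_qq). Second derivatives: U_pp(-3)=112, U_pp(-1)=-80, U_pp(4)=280; U_qq(1)=-72, U_qq(3)=24, U_qq(4)=-36.
Local maxima occur where both diagonal entries negative: (-1, 1), (-1, 4). Count: 2.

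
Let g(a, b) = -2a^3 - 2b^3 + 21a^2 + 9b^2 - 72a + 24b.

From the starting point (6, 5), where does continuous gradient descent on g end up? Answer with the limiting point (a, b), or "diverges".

diverges

g is separable, so gradient descent decouples: a follows -∂g/∂a, b follows -∂g/∂b.
∂g/∂a = -6(a - 4)(a - 3); at a=6 this is -36, so a increases.
∂g/∂b = -6(b - 4)(b + 1); at b=5 this is -36, so b increases.
The a-coordinate has no critical point in that direction and runs off to infinity.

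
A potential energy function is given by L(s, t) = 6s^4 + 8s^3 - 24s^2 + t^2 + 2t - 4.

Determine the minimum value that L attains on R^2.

L(s,t) separates as P(s) + Q(t) − 4, so its minimum is min P + min Q − 4.
P'(s) = 24s(s - 1)(s + 2) vanishes at s ∈ {-2, 0, 1}; Q'(t) = 2(t + 1) vanishes at t ∈ {-1}.
Local minima of P (where P''>0): P(-2)=-64, P(1)=-10. Local minima of Q: Q(-1)=-1.
So the global minimum of L is P(-2) + Q(-1) − 4 = -64 − 1 − 4 = -69, attained at (-2, -1).

-69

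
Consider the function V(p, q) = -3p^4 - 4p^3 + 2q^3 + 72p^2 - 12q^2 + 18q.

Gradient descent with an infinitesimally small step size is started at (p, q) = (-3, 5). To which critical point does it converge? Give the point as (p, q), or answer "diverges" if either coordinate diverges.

(0, 3)

V is separable, so gradient descent decouples: p follows -∂V/∂p, q follows -∂V/∂q.
∂V/∂p = -12p(p - 3)(p + 4); at p=-3 this is -216, so p increases.
∂V/∂q = 6(q - 3)(q - 1); at q=5 this is 48, so q decreases.
p converges to its nearest critical value 0 (a local min of the p-part); q converges to 3. The iterate converges to (0, 3).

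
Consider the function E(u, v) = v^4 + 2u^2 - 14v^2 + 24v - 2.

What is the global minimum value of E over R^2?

E(u,v) separates as P(u) + Q(v) − 2, so its minimum is min P + min Q − 2.
P'(u) = 4u vanishes at u ∈ {0}; Q'(v) = 4(v - 2)(v - 1)(v + 3) vanishes at v ∈ {-3, 1, 2}.
Local minima of P (where P''>0): P(0)=0. Local minima of Q: Q(-3)=-117, Q(2)=8.
So the global minimum of E is P(0) + Q(-3) − 2 = 0 − 117 − 2 = -119, attained at (0, -3).

-119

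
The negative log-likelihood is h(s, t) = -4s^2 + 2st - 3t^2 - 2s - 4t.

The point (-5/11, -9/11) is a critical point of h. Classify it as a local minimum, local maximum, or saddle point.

The Hessian of h is constant: H = [[-8, 2], [2, -6]].
det(H) = (-8)·(-6) − 2² = 44.
det(H) > 0 and tr(H) = -14 < 0, so H is negative definite and the point is a local maximum.

local maximum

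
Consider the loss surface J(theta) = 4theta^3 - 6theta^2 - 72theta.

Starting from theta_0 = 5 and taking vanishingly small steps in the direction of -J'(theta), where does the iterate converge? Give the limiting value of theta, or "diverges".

3

J'(theta) = 12(theta - 3)(theta + 2), so J'(5) = 168.
Gradient descent moves in the -J' direction, i.e. theta is decreasing.
The nearest critical point in that direction is theta = 3, where J'' = 60 > 0 (a local minimum). The iterate converges there.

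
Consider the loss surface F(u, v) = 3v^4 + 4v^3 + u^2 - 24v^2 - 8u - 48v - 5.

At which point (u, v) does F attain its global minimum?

F(u,v) separates as P(u) + Q(v) − 5, so its minimum is min P + min Q − 5.
P'(u) = 2u - 8 vanishes at u ∈ {4}; Q'(v) = 12(v - 2)(v + 1)(v + 2) vanishes at v ∈ {-2, -1, 2}.
Local minima of P (where P''>0): P(4)=-16. Local minima of Q: Q(-2)=16, Q(2)=-112.
So the global minimum of F is P(4) + Q(2) − 5 = -16 − 112 − 5 = -133, attained at (4, 2).

(4, 2)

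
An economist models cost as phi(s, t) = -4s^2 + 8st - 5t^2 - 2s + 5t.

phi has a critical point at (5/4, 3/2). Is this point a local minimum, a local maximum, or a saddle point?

The Hessian of phi is constant: H = [[-8, 8], [8, -10]].
det(H) = (-8)·(-10) − 8² = 16.
det(H) > 0 and tr(H) = -18 < 0, so H is negative definite and the point is a local maximum.

local maximum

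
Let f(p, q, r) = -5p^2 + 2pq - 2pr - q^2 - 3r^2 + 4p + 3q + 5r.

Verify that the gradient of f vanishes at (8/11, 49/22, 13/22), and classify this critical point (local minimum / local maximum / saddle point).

local maximum

∇f = (-10p + 2q - 2r + 4, 2p - 2q + 3, -2p - 6r + 5); substituting (8/11, 49/22, 13/22) gives ∇f = (0, 0, 0), so (8/11, 49/22, 13/22) is indeed a critical point.
The Hessian is constant: H = [[-10, 2, -2], [2, -2, 0], [-2, 0, -6]].
Leading principal minors: Δ₁ = -10, Δ₂ = 16, Δ₃ = -88.
The minors alternate sign starting negative (−, +, −), so H is negative definite: a local maximum.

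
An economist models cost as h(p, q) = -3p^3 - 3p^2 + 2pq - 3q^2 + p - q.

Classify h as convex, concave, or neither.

neither

The term -3p^3 is cubic, so the Hessian is not constant.
∂²h/∂p² = -18p - 6, which takes both signs as p varies (negative for sufficiently large p). A diagonal entry of the Hessian changing sign means the Hessian is neither positive- nor negative-semidefinite on all of R^2.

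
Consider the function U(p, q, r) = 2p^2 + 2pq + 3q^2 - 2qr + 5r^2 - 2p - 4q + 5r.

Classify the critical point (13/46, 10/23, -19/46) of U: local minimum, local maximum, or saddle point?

local minimum

The Hessian is constant: H = [[4, 2, 0], [2, 6, -2], [0, -2, 10]].
Leading principal minors: Δ₁ = 4, Δ₂ = 20, Δ₃ = 184.
All leading minors are positive, so H is positive definite: a local minimum.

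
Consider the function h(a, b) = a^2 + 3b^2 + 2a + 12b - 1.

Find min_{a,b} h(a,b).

h(a,b) separates as P(a) + Q(b) − 1, so its minimum is min P + min Q − 1.
P'(a) = 2a + 2 vanishes at a ∈ {-1}; Q'(b) = 6b + 12 vanishes at b ∈ {-2}.
Local minima of P (where P''>0): P(-1)=-1. Local minima of Q: Q(-2)=-12.
So the global minimum of h is P(-1) + Q(-2) − 1 = -1 − 12 − 1 = -14, attained at (-1, -2).

-14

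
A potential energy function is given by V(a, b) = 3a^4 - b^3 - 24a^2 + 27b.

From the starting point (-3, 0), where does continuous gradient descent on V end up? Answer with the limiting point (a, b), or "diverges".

V is separable, so gradient descent decouples: a follows -∂V/∂a, b follows -∂V/∂b.
∂V/∂a = 12a(a - 2)(a + 2); at a=-3 this is -180, so a increases.
∂V/∂b = -3(b - 3)(b + 3); at b=0 this is 27, so b decreases.
a converges to its nearest critical value -2 (a local min of the a-part); b converges to -3. The iterate converges to (-2, -3).

(-2, -3)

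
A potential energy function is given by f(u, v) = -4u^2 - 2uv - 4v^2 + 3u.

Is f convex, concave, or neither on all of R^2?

f is quadratic, so its Hessian is the constant matrix H = [[-8, -2], [-2, -8]].
det(H) = 60, tr(H) = -16.
det(H) > 0 and tr(H) < 0, so H is negative definite everywhere: concave.

concave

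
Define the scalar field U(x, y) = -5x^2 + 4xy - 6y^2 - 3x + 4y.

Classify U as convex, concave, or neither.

U is quadratic, so its Hessian is the constant matrix H = [[-10, 4], [4, -12]].
det(H) = 104, tr(H) = -22.
det(H) > 0 and tr(H) < 0, so H is negative definite everywhere: concave.

concave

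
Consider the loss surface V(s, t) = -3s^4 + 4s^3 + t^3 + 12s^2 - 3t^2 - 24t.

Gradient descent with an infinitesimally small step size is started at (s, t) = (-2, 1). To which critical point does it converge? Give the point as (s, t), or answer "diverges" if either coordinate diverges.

V is separable, so gradient descent decouples: s follows -∂V/∂s, t follows -∂V/∂t.
∂V/∂s = -12s(s - 2)(s + 1); at s=-2 this is 96, so s decreases.
∂V/∂t = 3(t - 4)(t + 2); at t=1 this is -27, so t increases.
The s-coordinate has no critical point in that direction and runs off to infinity.

diverges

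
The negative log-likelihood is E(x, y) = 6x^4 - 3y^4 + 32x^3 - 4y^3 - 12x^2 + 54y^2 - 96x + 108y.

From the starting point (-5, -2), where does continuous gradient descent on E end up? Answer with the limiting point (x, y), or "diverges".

(-4, -1)

E is separable, so gradient descent decouples: x follows -∂E/∂x, y follows -∂E/∂y.
∂E/∂x = 24(x - 1)(x + 1)(x + 4); at x=-5 this is -576, so x increases.
∂E/∂y = -12(y - 3)(y + 1)(y + 3); at y=-2 this is -60, so y increases.
x converges to its nearest critical value -4 (a local min of the x-part); y converges to -1. The iterate converges to (-4, -1).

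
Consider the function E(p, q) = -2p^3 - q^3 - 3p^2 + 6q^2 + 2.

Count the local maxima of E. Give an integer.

1

E separates as a function of p plus a function of q, so ∇E=0 decouples.
∂E/∂p = -6p(p + 1) = 0 at p ∈ {-1, 0}; ∂E/∂q = -3q(q - 4) = 0 at q ∈ {0, 4}.
The Hessian is diagonal: diag(E_pp, E_qq). Second derivatives: E_pp(-1)=6, E_pp(0)=-6; E_qq(0)=12, E_qq(4)=-12.
Local maxima occur where both diagonal entries negative: (0, 4). Count: 1.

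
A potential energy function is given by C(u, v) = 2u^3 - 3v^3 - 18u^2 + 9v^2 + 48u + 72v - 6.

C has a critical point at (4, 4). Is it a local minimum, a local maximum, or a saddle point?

saddle point

The mixed partial ∂²C/∂u∂v is 0, so the Hessian at any point is diag(C_uu, C_vv) = diag(12(u - 3), 18(-v + 1)).
At (4, 4): H = diag(12, -54).
The eigenvalues have opposite signs, so H is indefinite: a saddle point.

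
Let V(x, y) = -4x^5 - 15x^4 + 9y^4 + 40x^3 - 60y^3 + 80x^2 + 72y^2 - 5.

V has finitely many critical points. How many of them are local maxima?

V separates as a function of x plus a function of y, so ∇V=0 decouples.
∂V/∂x = -20x(x - 2)(x + 1)(x + 4) = 0 at x ∈ {-4, -1, 0, 2}; ∂V/∂y = 36y(y - 4)(y - 1) = 0 at y ∈ {0, 1, 4}.
The Hessian is diagonal: diag(V_xx, V_yy). Second derivatives: V_xx(-4)=1440, V_xx(-1)=-180, V_xx(0)=160, V_xx(2)=-720; V_yy(0)=144, V_yy(1)=-108, V_yy(4)=432.
Local maxima occur where both diagonal entries negative: (-1, 1), (2, 1). Count: 2.

2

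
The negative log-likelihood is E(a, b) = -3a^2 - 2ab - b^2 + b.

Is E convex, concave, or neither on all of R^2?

E is quadratic, so its Hessian is the constant matrix H = [[-6, -2], [-2, -2]].
det(H) = 8, tr(H) = -8.
det(H) > 0 and tr(H) < 0, so H is negative definite everywhere: concave.

concave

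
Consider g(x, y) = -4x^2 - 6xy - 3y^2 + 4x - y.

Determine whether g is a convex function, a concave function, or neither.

concave

g is quadratic, so its Hessian is the constant matrix H = [[-8, -6], [-6, -6]].
det(H) = 12, tr(H) = -14.
det(H) > 0 and tr(H) < 0, so H is negative definite everywhere: concave.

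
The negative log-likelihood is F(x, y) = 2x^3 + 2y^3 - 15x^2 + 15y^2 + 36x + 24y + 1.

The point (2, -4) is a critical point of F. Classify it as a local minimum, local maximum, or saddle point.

local maximum

The mixed partial ∂²F/∂x∂y is 0, so the Hessian at any point is diag(F_xx, F_yy) = diag(6(2x - 5), 6(2y + 5)).
At (2, -4): H = diag(-6, -18).
Both eigenvalues are negative, so H is negative definite: a local maximum.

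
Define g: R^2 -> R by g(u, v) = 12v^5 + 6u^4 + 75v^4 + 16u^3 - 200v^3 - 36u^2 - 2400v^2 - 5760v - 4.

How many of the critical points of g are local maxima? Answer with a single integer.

g separates as a function of u plus a function of v, so ∇g=0 decouples.
∂g/∂u = 24u(u - 1)(u + 3) = 0 at u ∈ {-3, 0, 1}; ∂g/∂v = 60(v - 4)(v + 2)(v + 3)(v + 4) = 0 at v ∈ {-4, -3, -2, 4}.
The Hessian is diagonal: diag(g_uu, g_vv). Second derivatives: g_uu(-3)=288, g_uu(0)=-72, g_uu(1)=96; g_vv(-4)=-960, g_vv(-3)=420, g_vv(-2)=-720, g_vv(4)=20160.
Local maxima occur where both diagonal entries negative: (0, -4), (0, -2). Count: 2.

2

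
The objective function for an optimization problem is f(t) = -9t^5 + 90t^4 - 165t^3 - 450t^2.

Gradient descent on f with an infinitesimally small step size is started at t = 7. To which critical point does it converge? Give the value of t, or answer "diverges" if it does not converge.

diverges

f'(t) = -45t(t - 5)(t - 4)(t + 1), so f'(7) = -15120.
Gradient descent moves in the -f' direction, i.e. t is increasing.
There is no critical point above t=7, and f' keeps the same sign, so the iterate runs off to +∞.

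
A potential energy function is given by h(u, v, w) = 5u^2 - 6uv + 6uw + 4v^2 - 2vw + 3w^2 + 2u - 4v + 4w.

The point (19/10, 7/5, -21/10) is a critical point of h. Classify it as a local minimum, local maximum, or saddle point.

The Hessian is constant: H = [[10, -6, 6], [-6, 8, -2], [6, -2, 6]].
Leading principal minors: Δ₁ = 10, Δ₂ = 44, Δ₃ = 80.
All leading minors are positive, so H is positive definite: a local minimum.

local minimum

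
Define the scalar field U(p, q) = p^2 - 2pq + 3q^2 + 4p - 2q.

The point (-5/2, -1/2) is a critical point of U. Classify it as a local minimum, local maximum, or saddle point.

local minimum

The Hessian of U is constant: H = [[2, -2], [-2, 6]].
det(H) = 2·6 − (-2)² = 8.
det(H) > 0 and tr(H) = 8 > 0, so H is positive definite and the point is a local minimum.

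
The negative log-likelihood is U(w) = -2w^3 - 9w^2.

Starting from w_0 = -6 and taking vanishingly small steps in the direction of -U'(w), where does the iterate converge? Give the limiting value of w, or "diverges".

-3

U'(w) = -6w(w + 3), so U'(-6) = -108.
Gradient descent moves in the -U' direction, i.e. w is increasing.
The nearest critical point in that direction is w = -3, where U'' = 18 > 0 (a local minimum). The iterate converges there.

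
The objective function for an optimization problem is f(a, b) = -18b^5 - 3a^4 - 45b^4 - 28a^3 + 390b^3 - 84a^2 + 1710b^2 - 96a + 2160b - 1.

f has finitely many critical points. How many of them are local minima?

2

f separates as a function of a plus a function of b, so ∇f=0 decouples.
∂f/∂a = -12(a + 1)(a + 2)(a + 4) = 0 at a ∈ {-4, -2, -1}; ∂f/∂b = -90(b - 4)(b + 1)(b + 2)(b + 3) = 0 at b ∈ {-3, -2, -1, 4}.
The Hessian is diagonal: diag(f_aa, f_bb). Second derivatives: f_aa(-4)=-72, f_aa(-2)=24, f_aa(-1)=-36; f_bb(-3)=1260, f_bb(-2)=-540, f_bb(-1)=900, f_bb(4)=-18900.
Local minima occur where both diagonal entries positive: (-2, -3), (-2, -1). Count: 2.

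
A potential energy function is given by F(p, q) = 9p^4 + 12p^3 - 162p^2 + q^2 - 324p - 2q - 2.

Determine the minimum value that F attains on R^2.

-1380

F(p,q) separates as A(p) + B(q) − 2, so its minimum is min A + min B − 2.
A'(p) = 36(p - 3)(p + 1)(p + 3) vanishes at p ∈ {-3, -1, 3}; B'(q) = 2q - 2 vanishes at q ∈ {1}.
Local minima of A (where A''>0): A(-3)=-81, A(3)=-1377. Local minima of B: B(1)=-1.
So the global minimum of F is A(3) + B(1) − 2 = -1377 − 1 − 2 = -1380, attained at (3, 1).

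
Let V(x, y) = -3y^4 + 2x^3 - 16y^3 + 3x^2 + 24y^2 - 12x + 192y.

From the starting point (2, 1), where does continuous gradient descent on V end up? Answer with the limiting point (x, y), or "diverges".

V is separable, so gradient descent decouples: x follows -∂V/∂x, y follows -∂V/∂y.
∂V/∂x = 6(x - 1)(x + 2); at x=2 this is 24, so x decreases.
∂V/∂y = -12(y - 2)(y + 2)(y + 4); at y=1 this is 180, so y decreases.
x converges to its nearest critical value 1 (a local min of the x-part); y converges to -2. The iterate converges to (1, -2).

(1, -2)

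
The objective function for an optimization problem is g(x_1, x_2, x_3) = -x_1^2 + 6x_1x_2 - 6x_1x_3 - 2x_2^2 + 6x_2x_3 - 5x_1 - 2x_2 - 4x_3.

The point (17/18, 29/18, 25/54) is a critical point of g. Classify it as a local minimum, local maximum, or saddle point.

The Hessian is constant: H = [[-2, 6, -6], [6, -4, 6], [-6, 6, 0]].
Leading principal minors: Δ₁ = -2, Δ₂ = -28, Δ₃ = -216.
The minors fit neither the all-positive nor the alternating-sign pattern, so H is indefinite: a saddle point.

saddle point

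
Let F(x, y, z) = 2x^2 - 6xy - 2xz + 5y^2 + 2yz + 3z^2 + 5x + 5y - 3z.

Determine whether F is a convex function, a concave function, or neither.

convex

F is quadratic, so its Hessian is the constant matrix H = [[4, -6, -2], [-6, 10, 2], [-2, 2, 6]].
Leading principal minors: 4, 4, 16.
All positive ⇒ H ≻ 0 ⇒ convex.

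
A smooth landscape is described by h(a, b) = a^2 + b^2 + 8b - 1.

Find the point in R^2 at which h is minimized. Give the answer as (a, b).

h(a,b) separates as P(a) + Q(b) − 1, so its minimum is min P + min Q − 1.
P'(a) = 2a vanishes at a ∈ {0}; Q'(b) = 2b + 8 vanishes at b ∈ {-4}.
Local minima of P (where P''>0): P(0)=0. Local minima of Q: Q(-4)=-16.
So the global minimum of h is P(0) + Q(-4) − 1 = 0 − 16 − 1 = -17, attained at (0, -4).

(0, -4)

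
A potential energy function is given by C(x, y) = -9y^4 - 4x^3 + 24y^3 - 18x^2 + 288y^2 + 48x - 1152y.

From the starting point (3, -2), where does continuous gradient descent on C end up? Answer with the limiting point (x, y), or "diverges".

C is separable, so gradient descent decouples: x follows -∂C/∂x, y follows -∂C/∂y.
∂C/∂x = -12(x - 1)(x + 4); at x=3 this is -168, so x increases.
∂C/∂y = -36(y - 4)(y - 2)(y + 4); at y=-2 this is -1728, so y increases.
The x-coordinate has no critical point in that direction and runs off to infinity.

diverges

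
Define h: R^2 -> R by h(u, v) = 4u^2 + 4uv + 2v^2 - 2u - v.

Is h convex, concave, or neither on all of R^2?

h is quadratic, so its Hessian is the constant matrix H = [[8, 4], [4, 4]].
det(H) = 16, tr(H) = 12.
det(H) > 0 and tr(H) > 0, so H is positive definite everywhere: convex.

convex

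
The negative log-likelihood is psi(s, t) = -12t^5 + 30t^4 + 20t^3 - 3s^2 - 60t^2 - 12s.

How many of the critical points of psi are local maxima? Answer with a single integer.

2

psi separates as a function of s plus a function of t, so ∇psi=0 decouples.
∂psi/∂s = -6(s + 2) = 0 at s ∈ {-2}; ∂psi/∂t = -60t(t - 2)(t - 1)(t + 1) = 0 at t ∈ {-1, 0, 1, 2}.
The Hessian is diagonal: diag(psi_ss, psi_tt). Second derivatives: psi_ss(-2)=-6; psi_tt(-1)=360, psi_tt(0)=-120, psi_tt(1)=120, psi_tt(2)=-360.
Local maxima occur where both diagonal entries negative: (-2, 0), (-2, 2). Count: 2.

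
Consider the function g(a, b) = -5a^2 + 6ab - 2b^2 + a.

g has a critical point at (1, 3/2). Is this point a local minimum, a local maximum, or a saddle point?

local maximum

The Hessian of g is constant: H = [[-10, 6], [6, -4]].
det(H) = (-10)·(-4) − 6² = 4.
det(H) > 0 and tr(H) = -14 < 0, so H is negative definite and the point is a local maximum.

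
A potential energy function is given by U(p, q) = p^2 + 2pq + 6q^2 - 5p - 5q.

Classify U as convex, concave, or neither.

U is quadratic, so its Hessian is the constant matrix H = [[2, 2], [2, 12]].
det(H) = 20, tr(H) = 14.
det(H) > 0 and tr(H) > 0, so H is positive definite everywhere: convex.

convex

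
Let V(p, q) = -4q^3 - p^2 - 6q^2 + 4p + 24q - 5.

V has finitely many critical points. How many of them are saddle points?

V separates as a function of p plus a function of q, so ∇V=0 decouples.
∂V/∂p = -2(p - 2) = 0 at p ∈ {2}; ∂V/∂q = -12(q - 1)(q + 2) = 0 at q ∈ {-2, 1}.
The Hessian is diagonal: diag(V_pp, V_qq). Second derivatives: V_pp(2)=-2; V_qq(-2)=36, V_qq(1)=-36.
Saddle points occur where the two diagonal entries have opposite signs: (2, -2). Count: 1.

1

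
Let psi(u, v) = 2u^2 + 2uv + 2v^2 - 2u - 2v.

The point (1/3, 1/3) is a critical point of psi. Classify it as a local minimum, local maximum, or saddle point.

The Hessian of psi is constant: H = [[4, 2], [2, 4]].
det(H) = 4·4 − 2² = 12.
det(H) > 0 and tr(H) = 8 > 0, so H is positive definite and the point is a local minimum.

local minimum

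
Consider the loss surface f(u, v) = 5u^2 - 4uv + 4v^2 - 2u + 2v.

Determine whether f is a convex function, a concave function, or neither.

convex

f is quadratic, so its Hessian is the constant matrix H = [[10, -4], [-4, 8]].
det(H) = 64, tr(H) = 18.
det(H) > 0 and tr(H) > 0, so H is positive definite everywhere: convex.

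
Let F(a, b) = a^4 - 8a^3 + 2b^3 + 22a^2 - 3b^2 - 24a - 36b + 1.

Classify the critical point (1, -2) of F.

saddle point

The mixed partial ∂²F/∂a∂b is 0, so the Hessian at any point is diag(F_aa, F_bb) = diag(4(3a^2 - 12a + 11), 6(2b - 1)).
At (1, -2): H = diag(8, -30).
The eigenvalues have opposite signs, so H is indefinite: a saddle point.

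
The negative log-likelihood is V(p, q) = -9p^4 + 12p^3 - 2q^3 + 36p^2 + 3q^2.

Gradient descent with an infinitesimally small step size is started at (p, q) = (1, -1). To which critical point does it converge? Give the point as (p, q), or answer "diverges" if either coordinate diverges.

V is separable, so gradient descent decouples: p follows -∂V/∂p, q follows -∂V/∂q.
∂V/∂p = -36p(p - 2)(p + 1); at p=1 this is 72, so p decreases.
∂V/∂q = -6q(q - 1); at q=-1 this is -12, so q increases.
p converges to its nearest critical value 0 (a local min of the p-part); q converges to 0. The iterate converges to (0, 0).

(0, 0)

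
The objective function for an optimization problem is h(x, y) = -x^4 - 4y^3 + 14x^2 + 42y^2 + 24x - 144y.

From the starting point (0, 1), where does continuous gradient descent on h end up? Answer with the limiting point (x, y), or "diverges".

h is separable, so gradient descent decouples: x follows -∂h/∂x, y follows -∂h/∂y.
∂h/∂x = -4(x - 3)(x + 1)(x + 2); at x=0 this is 24, so x decreases.
∂h/∂y = -12(y - 4)(y - 3); at y=1 this is -72, so y increases.
x converges to its nearest critical value -1 (a local min of the x-part); y converges to 3. The iterate converges to (-1, 3).

(-1, 3)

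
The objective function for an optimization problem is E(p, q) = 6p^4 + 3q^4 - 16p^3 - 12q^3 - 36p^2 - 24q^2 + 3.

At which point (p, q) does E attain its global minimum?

E(p,q) separates as A(p) + B(q) + 3, so its minimum is min A + min B + 3.
A'(p) = 24p(p - 3)(p + 1) vanishes at p ∈ {-1, 0, 3}; B'(q) = 12q(q - 4)(q + 1) vanishes at q ∈ {-1, 0, 4}.
Local minima of A (where A''>0): A(-1)=-14, A(3)=-270. Local minima of B: B(-1)=-9, B(4)=-384.
So the global minimum of E is A(3) + B(4) + 3 = -270 − 384 + 3 = -651, attained at (3, 4).

(3, 4)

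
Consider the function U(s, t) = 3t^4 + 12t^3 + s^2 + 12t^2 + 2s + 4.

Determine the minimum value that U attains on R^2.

3

U(s,t) separates as P(s) + Q(t) + 4, so its minimum is min P + min Q + 4.
P'(s) = 2s + 2 vanishes at s ∈ {-1}; Q'(t) = 12t(t + 1)(t + 2) vanishes at t ∈ {-2, -1, 0}.
Local minima of P (where P''>0): P(-1)=-1. Local minima of Q: Q(-2)=0, Q(0)=0.
So the global minimum of U is P(-1) + Q(-2) + 4 = -1 + 0 + 4 = 3, attained at (-1, -2).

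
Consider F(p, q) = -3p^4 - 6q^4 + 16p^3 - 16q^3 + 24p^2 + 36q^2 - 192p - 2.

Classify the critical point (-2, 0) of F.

The mixed partial ∂²F/∂p∂q is 0, so the Hessian at any point is diag(F_pp, F_qq) = diag(12(-3p^2 + 8p + 4), 24(-3q^2 - 4q + 3)).
At (-2, 0): H = diag(-288, 72).
The eigenvalues have opposite signs, so H is indefinite: a saddle point.

saddle point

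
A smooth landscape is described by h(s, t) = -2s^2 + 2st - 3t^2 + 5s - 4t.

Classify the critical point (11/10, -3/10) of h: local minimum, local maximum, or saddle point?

The Hessian of h is constant: H = [[-4, 2], [2, -6]].
det(H) = (-4)·(-6) − 2² = 20.
det(H) > 0 and tr(H) = -10 < 0, so H is negative definite and the point is a local maximum.

local maximum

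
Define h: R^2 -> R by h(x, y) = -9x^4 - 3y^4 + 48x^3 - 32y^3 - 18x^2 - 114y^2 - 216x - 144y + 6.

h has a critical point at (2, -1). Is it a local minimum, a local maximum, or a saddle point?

The mixed partial ∂²h/∂x∂y is 0, so the Hessian at any point is diag(h_xx, h_yy) = diag(36(-3x^2 + 8x - 1), -12(3y^2 + 16y + 19)).
At (2, -1): H = diag(108, -72).
The eigenvalues have opposite signs, so H is indefinite: a saddle point.

saddle point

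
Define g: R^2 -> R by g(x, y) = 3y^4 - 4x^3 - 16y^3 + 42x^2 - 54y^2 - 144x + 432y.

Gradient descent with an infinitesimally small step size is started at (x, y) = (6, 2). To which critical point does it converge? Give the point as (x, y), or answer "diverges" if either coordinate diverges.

g is separable, so gradient descent decouples: x follows -∂g/∂x, y follows -∂g/∂y.
∂g/∂x = -12(x - 4)(x - 3); at x=6 this is -72, so x increases.
∂g/∂y = 12(y - 4)(y - 3)(y + 3); at y=2 this is 120, so y decreases.
The x-coordinate has no critical point in that direction and runs off to infinity.

diverges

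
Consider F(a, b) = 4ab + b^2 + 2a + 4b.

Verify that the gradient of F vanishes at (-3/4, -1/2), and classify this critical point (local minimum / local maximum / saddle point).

saddle point

∇F = (4b + 2, 4a + 2b + 4); substituting (-3/4, -1/2) gives ∇F = (0, 0), so (-3/4, -1/2) is indeed a critical point.
The Hessian of F is constant: H = [[0, 4], [4, 2]].
det(H) = 0·2 − 4² = -16.
Since det(H) < 0, H is indefinite and the critical point is a saddle point.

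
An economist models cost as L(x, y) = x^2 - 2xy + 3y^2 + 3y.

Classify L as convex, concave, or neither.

convex

L is quadratic, so its Hessian is the constant matrix H = [[2, -2], [-2, 6]].
det(H) = 8, tr(H) = 8.
det(H) > 0 and tr(H) > 0, so H is positive definite everywhere: convex.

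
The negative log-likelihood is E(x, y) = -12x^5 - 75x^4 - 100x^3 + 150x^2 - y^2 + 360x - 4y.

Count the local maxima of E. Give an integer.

E separates as a function of x plus a function of y, so ∇E=0 decouples.
∂E/∂x = -60(x - 1)(x + 1)(x + 2)(x + 3) = 0 at x ∈ {-3, -2, -1, 1}; ∂E/∂y = -2(y + 2) = 0 at y ∈ {-2}.
The Hessian is diagonal: diag(E_xx, E_yy). Second derivatives: E_xx(-3)=480, E_xx(-2)=-180, E_xx(-1)=240, E_xx(1)=-1440; E_yy(-2)=-2.
Local maxima occur where both diagonal entries negative: (-2, -2), (1, -2). Count: 2.

2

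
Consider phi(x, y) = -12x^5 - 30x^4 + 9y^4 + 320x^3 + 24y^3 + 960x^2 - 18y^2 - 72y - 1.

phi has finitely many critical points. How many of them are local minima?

phi separates as a function of x plus a function of y, so ∇phi=0 decouples.
∂phi/∂x = -60x(x - 4)(x + 2)(x + 4) = 0 at x ∈ {-4, -2, 0, 4}; ∂phi/∂y = 36(y - 1)(y + 1)(y + 2) = 0 at y ∈ {-2, -1, 1}.
The Hessian is diagonal: diag(phi_xx, phi_yy). Second derivatives: phi_xx(-4)=3840, phi_xx(-2)=-1440, phi_xx(0)=1920, phi_xx(4)=-11520; phi_yy(-2)=108, phi_yy(-1)=-72, phi_yy(1)=216.
Local minima occur where both diagonal entries positive: (-4, -2), (-4, 1), (0, -2), (0, 1). Count: 4.

4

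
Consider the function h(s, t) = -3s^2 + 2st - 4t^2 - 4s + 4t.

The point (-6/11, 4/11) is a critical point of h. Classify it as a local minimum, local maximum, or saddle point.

local maximum

The Hessian of h is constant: H = [[-6, 2], [2, -8]].
det(H) = (-6)·(-8) − 2² = 44.
det(H) > 0 and tr(H) = -14 < 0, so H is negative definite and the point is a local maximum.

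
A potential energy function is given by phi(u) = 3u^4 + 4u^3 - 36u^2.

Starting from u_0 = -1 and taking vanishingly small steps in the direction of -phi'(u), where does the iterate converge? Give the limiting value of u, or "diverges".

phi'(u) = 12u(u - 2)(u + 3), so phi'(-1) = 72.
Gradient descent moves in the -phi' direction, i.e. u is decreasing.
The nearest critical point in that direction is u = -3, where phi'' = 180 > 0 (a local minimum). The iterate converges there.

-3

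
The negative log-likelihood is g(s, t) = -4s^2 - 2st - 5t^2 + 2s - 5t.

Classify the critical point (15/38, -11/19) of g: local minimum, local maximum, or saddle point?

The Hessian of g is constant: H = [[-8, -2], [-2, -10]].
det(H) = (-8)·(-10) − (-2)² = 76.
det(H) > 0 and tr(H) = -18 < 0, so H is negative definite and the point is a local maximum.

local maximum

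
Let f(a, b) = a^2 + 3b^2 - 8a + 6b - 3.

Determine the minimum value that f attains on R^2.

-22

f(a,b) separates as P(a) + Q(b) − 3, so its minimum is min P + min Q − 3.
P'(a) = 2a - 8 vanishes at a ∈ {4}; Q'(b) = 6b + 6 vanishes at b ∈ {-1}.
Local minima of P (where P''>0): P(4)=-16. Local minima of Q: Q(-1)=-3.
So the global minimum of f is P(4) + Q(-1) − 3 = -16 − 3 − 3 = -22, attained at (4, -1).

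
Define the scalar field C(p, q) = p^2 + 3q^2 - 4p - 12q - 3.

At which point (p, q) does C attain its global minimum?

(2, 2)

C(p,q) separates as A(p) + B(q) − 3, so its minimum is min A + min B − 3.
A'(p) = 2p - 4 vanishes at p ∈ {2}; B'(q) = 6q - 12 vanishes at q ∈ {2}.
Local minima of A (where A''>0): A(2)=-4. Local minima of B: B(2)=-12.
So the global minimum of C is A(2) + B(2) − 3 = -4 − 12 − 3 = -19, attained at (2, 2).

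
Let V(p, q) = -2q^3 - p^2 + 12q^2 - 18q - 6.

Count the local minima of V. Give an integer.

V separates as a function of p plus a function of q, so ∇V=0 decouples.
∂V/∂p = -2p = 0 at p ∈ {0}; ∂V/∂q = -6(q - 3)(q - 1) = 0 at q ∈ {1, 3}.
The Hessian is diagonal: diag(V_pp, V_qq). Second derivatives: V_pp(0)=-2; V_qq(1)=12, V_qq(3)=-12.
Local minima occur where both diagonal entries positive: none. Count: 0.

0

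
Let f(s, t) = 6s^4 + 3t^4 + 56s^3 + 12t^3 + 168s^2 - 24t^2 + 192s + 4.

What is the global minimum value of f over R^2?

f(s,t) separates as P(s) + Q(t) + 4, so its minimum is min P + min Q + 4.
P'(s) = 24(s + 1)(s + 2)(s + 4) vanishes at s ∈ {-4, -2, -1}; Q'(t) = 12t(t - 1)(t + 4) vanishes at t ∈ {-4, 0, 1}.
Local minima of P (where P''>0): P(-4)=-128, P(-1)=-74. Local minima of Q: Q(-4)=-384, Q(1)=-9.
So the global minimum of f is P(-4) + Q(-4) + 4 = -128 − 384 + 4 = -508, attained at (-4, -4).

-508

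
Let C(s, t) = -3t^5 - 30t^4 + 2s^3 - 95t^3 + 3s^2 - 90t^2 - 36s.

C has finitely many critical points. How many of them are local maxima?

C separates as a function of s plus a function of t, so ∇C=0 decouples.
∂C/∂s = 6(s - 2)(s + 3) = 0 at s ∈ {-3, 2}; ∂C/∂t = -15t(t + 1)(t + 3)(t + 4) = 0 at t ∈ {-4, -3, -1, 0}.
The Hessian is diagonal: diag(C_ss, C_tt). Second derivatives: C_ss(-3)=-30, C_ss(2)=30; C_tt(-4)=180, C_tt(-3)=-90, C_tt(-1)=90, C_tt(0)=-180.
Local maxima occur where both diagonal entries negative: (-3, -3), (-3, 0). Count: 2.

2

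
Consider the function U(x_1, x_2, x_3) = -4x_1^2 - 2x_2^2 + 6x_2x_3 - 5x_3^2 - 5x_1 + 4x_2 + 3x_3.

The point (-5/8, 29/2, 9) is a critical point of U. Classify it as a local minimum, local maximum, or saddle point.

local maximum

The Hessian is constant: H = [[-8, 0, 0], [0, -4, 6], [0, 6, -10]].
Leading principal minors: Δ₁ = -8, Δ₂ = 32, Δ₃ = -32.
The minors alternate sign starting negative (−, +, −), so H is negative definite: a local maximum.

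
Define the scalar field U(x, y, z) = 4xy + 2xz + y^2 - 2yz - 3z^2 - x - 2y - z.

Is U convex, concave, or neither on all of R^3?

U is quadratic, so its Hessian is the constant matrix H = [[0, 4, 2], [4, 2, -2], [2, -2, -6]].
Leading principal minors: 0, -16, 56.
Neither pattern holds ⇒ H is indefinite ⇒ neither convex nor concave.

neither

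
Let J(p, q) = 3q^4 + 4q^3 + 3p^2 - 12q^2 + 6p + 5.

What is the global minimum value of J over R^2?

-30

J(p,q) separates as A(p) + B(q) + 5, so its minimum is min A + min B + 5.
A'(p) = 6p + 6 vanishes at p ∈ {-1}; B'(q) = 12q(q - 1)(q + 2) vanishes at q ∈ {-2, 0, 1}.
Local minima of A (where A''>0): A(-1)=-3. Local minima of B: B(-2)=-32, B(1)=-5.
So the global minimum of J is A(-1) + B(-2) + 5 = -3 − 32 + 5 = -30, attained at (-1, -2).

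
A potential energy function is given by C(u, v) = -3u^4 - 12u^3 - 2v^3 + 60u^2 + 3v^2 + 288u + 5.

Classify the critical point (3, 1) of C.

local maximum

The mixed partial ∂²C/∂u∂v is 0, so the Hessian at any point is diag(C_uu, C_vv) = diag(12(-3u^2 - 6u + 10), 6(-2v + 1)).
At (3, 1): H = diag(-420, -6).
Both eigenvalues are negative, so H is negative definite: a local maximum.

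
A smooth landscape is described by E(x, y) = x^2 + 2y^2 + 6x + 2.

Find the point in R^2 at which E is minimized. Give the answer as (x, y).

E(x,y) separates as P(x) + Q(y) + 2, so its minimum is min P + min Q + 2.
P'(x) = 2x + 6 vanishes at x ∈ {-3}; Q'(y) = 4y vanishes at y ∈ {0}.
Local minima of P (where P''>0): P(-3)=-9. Local minima of Q: Q(0)=0.
So the global minimum of E is P(-3) + Q(0) + 2 = -9 + 0 + 2 = -7, attained at (-3, 0).

(-3, 0)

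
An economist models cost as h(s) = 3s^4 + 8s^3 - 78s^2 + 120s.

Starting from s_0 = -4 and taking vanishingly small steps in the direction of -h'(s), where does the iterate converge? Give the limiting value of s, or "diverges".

h'(s) = 12(s - 2)(s - 1)(s + 5), so h'(-4) = 360.
Gradient descent moves in the -h' direction, i.e. s is decreasing.
The nearest critical point in that direction is s = -5, where h'' = 504 > 0 (a local minimum). The iterate converges there.

-5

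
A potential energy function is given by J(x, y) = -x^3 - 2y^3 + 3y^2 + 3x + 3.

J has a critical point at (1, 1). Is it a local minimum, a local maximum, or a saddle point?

local maximum

The mixed partial ∂²J/∂x∂y is 0, so the Hessian at any point is diag(J_xx, J_yy) = diag(-6x, 6(-2y + 1)).
At (1, 1): H = diag(-6, -6).
Both eigenvalues are negative, so H is negative definite: a local maximum.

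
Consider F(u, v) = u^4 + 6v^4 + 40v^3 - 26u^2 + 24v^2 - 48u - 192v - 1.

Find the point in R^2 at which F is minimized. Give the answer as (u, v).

(4, 1)

F(u,v) separates as P(u) + Q(v) − 1, so its minimum is min P + min Q − 1.
P'(u) = 4(u - 4)(u + 1)(u + 3) vanishes at u ∈ {-3, -1, 4}; Q'(v) = 24(v - 1)(v + 2)(v + 4) vanishes at v ∈ {-4, -2, 1}.
Local minima of P (where P''>0): P(-3)=-9, P(4)=-352. Local minima of Q: Q(-4)=128, Q(1)=-122.
So the global minimum of F is P(4) + Q(1) − 1 = -352 − 122 − 1 = -475, attained at (4, 1).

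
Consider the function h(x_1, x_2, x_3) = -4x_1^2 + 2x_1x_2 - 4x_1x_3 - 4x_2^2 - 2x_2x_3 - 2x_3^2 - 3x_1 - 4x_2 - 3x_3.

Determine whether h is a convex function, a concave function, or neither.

concave

h is quadratic, so its Hessian is the constant matrix H = [[-8, 2, -4], [2, -8, -2], [-4, -2, -4]].
Leading principal minors: -8, 60, -48.
Signs alternate −, +, − ⇒ H ≺ 0 ⇒ concave.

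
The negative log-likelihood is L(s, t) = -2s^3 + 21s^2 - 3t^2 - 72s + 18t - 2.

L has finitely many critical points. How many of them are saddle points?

L separates as a function of s plus a function of t, so ∇L=0 decouples.
∂L/∂s = -6(s - 4)(s - 3) = 0 at s ∈ {3, 4}; ∂L/∂t = -6(t - 3) = 0 at t ∈ {3}.
The Hessian is diagonal: diag(L_ss, L_tt). Second derivatives: L_ss(3)=6, L_ss(4)=-6; L_tt(3)=-6.
Saddle points occur where the two diagonal entries have opposite signs: (3, 3). Count: 1.

1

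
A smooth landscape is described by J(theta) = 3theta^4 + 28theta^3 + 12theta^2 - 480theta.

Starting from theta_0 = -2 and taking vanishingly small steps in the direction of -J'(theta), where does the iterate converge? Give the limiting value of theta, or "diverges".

J'(theta) = 12(theta - 2)(theta + 4)(theta + 5), so J'(-2) = -288.
Gradient descent moves in the -J' direction, i.e. theta is increasing.
The nearest critical point in that direction is theta = 2, where J'' = 504 > 0 (a local minimum). The iterate converges there.

2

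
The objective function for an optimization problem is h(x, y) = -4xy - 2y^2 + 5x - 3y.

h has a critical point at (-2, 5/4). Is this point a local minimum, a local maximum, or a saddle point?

The Hessian of h is constant: H = [[0, -4], [-4, -4]].
det(H) = 0·(-4) − (-4)² = -16.
Since det(H) < 0, H is indefinite and the critical point is a saddle point.

saddle point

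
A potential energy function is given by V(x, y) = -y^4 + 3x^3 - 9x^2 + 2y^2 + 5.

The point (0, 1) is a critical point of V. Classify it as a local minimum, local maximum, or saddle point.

The mixed partial ∂²V/∂x∂y is 0, so the Hessian at any point is diag(V_xx, V_yy) = diag(18(x - 1), 4(-3y^2 + 1)).
At (0, 1): H = diag(-18, -8).
Both eigenvalues are negative, so H is negative definite: a local maximum.

local maximum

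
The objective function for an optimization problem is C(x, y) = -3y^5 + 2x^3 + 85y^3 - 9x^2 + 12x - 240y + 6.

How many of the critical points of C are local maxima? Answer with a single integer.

2

C separates as a function of x plus a function of y, so ∇C=0 decouples.
∂C/∂x = 6(x - 2)(x - 1) = 0 at x ∈ {1, 2}; ∂C/∂y = -15(y - 4)(y - 1)(y + 1)(y + 4) = 0 at y ∈ {-4, -1, 1, 4}.
The Hessian is diagonal: diag(C_xx, C_yy). Second derivatives: C_xx(1)=-6, C_xx(2)=6; C_yy(-4)=1800, C_yy(-1)=-450, C_yy(1)=450, C_yy(4)=-1800.
Local maxima occur where both diagonal entries negative: (1, -1), (1, 4). Count: 2.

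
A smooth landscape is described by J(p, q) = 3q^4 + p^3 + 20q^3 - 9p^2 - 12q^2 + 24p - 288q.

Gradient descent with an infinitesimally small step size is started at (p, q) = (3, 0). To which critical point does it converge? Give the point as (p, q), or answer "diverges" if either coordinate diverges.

J is separable, so gradient descent decouples: p follows -∂J/∂p, q follows -∂J/∂q.
∂J/∂p = 3(p - 4)(p - 2); at p=3 this is -3, so p increases.
∂J/∂q = 12(q - 2)(q + 3)(q + 4); at q=0 this is -288, so q increases.
p converges to its nearest critical value 4 (a local min of the p-part); q converges to 2. The iterate converges to (4, 2).

(4, 2)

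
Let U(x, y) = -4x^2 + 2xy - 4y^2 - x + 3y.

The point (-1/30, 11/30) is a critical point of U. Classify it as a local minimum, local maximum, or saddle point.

local maximum

The Hessian of U is constant: H = [[-8, 2], [2, -8]].
det(H) = (-8)·(-8) − 2² = 60.
det(H) > 0 and tr(H) = -16 < 0, so H is negative definite and the point is a local maximum.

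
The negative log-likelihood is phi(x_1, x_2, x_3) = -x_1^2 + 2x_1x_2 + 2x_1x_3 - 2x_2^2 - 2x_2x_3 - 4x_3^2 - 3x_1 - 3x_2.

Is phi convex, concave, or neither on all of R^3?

phi is quadratic, so its Hessian is the constant matrix H = [[-2, 2, 2], [2, -4, -2], [2, -2, -8]].
Leading principal minors: -2, 4, -24.
Signs alternate −, +, − ⇒ H ≺ 0 ⇒ concave.

concave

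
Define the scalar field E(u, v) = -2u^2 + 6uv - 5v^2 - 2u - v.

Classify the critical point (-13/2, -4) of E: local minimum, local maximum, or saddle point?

local maximum

The Hessian of E is constant: H = [[-4, 6], [6, -10]].
det(H) = (-4)·(-10) − 6² = 4.
det(H) > 0 and tr(H) = -14 < 0, so H is negative definite and the point is a local maximum.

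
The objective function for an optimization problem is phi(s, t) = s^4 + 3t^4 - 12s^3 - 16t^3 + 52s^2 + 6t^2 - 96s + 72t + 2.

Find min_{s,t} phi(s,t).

phi(s,t) separates as P(s) + Q(t) + 2, so its minimum is min P + min Q + 2.
P'(s) = 4(s - 4)(s - 3)(s - 2) vanishes at s ∈ {2, 3, 4}; Q'(t) = 12(t - 3)(t - 2)(t + 1) vanishes at t ∈ {-1, 2, 3}.
Local minima of P (where P''>0): P(2)=-64, P(4)=-64. Local minima of Q: Q(-1)=-47, Q(3)=81.
So the global minimum of phi is P(2) + Q(-1) + 2 = -64 − 47 + 2 = -109, attained at (2, -1).

-109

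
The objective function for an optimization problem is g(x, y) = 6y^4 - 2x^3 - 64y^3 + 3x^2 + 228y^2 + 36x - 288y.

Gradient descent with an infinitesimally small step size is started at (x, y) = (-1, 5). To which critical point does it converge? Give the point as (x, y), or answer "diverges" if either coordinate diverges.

(-2, 4)

g is separable, so gradient descent decouples: x follows -∂g/∂x, y follows -∂g/∂y.
∂g/∂x = -6(x - 3)(x + 2); at x=-1 this is 24, so x decreases.
∂g/∂y = 24(y - 4)(y - 3)(y - 1); at y=5 this is 192, so y decreases.
x converges to its nearest critical value -2 (a local min of the x-part); y converges to 4. The iterate converges to (-2, 4).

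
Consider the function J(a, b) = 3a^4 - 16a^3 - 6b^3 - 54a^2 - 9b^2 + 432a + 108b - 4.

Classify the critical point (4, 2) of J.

The mixed partial ∂²J/∂a∂b is 0, so the Hessian at any point is diag(J_aa, J_bb) = diag(12(3a^2 - 8a - 9), -18(2b + 1)).
At (4, 2): H = diag(84, -90).
The eigenvalues have opposite signs, so H is indefinite: a saddle point.

saddle point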